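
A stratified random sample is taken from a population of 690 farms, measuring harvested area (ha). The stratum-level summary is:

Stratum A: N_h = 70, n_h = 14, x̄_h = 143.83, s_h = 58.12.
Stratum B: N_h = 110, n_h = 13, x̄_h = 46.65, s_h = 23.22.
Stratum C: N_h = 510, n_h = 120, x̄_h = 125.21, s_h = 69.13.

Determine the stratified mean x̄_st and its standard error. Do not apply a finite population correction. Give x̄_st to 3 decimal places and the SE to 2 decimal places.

x̄_st ≈ 114.575, SE ≈ 5.03

x̄_st = Σ W_h x̄_h = (70·143.83 + 110·46.65 + 510·125.21)/690 = 114.57493
V̂(x̄_st) = Σ W_h² s_h²/n_h, with W_h = N_h/N and N = 690:
  stratum A: (70/690)²·58.12²/14 = 2.48325
  stratum B: (110/690)²·23.22²/13 = 1.05407
  stratum C: (510/690)²·69.13²/120 = 21.7568
V̂(x̄_st) = 25.2941
SE(x̄_st) = √25.2941 = 5.02932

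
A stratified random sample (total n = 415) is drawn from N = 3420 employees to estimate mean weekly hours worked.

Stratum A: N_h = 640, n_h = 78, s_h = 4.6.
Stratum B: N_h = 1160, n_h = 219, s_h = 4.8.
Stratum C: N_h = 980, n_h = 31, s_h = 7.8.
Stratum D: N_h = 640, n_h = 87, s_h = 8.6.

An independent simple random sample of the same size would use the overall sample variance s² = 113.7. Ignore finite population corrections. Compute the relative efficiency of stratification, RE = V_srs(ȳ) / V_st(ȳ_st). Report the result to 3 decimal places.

V̂(ȳ_st) = Σ W_h² s_h²/n_h, with W_h = N_h/N and N = 3420:
  stratum A: (640/3420)²·4.6²/78 = 0.00950011
  stratum B: (1160/3420)²·4.8²/219 = 0.0121033
  stratum C: (980/3420)²·7.8²/31 = 0.161149
  stratum D: (640/3420)²·8.6²/87 = 0.0297704
V_st = 0.212523
V_srs = s²/n = 113.7/415 = 0.273976
Relative efficiency = V_srs / V_st = 0.273976/0.212523 = 1.2892

RE ≈ 1.289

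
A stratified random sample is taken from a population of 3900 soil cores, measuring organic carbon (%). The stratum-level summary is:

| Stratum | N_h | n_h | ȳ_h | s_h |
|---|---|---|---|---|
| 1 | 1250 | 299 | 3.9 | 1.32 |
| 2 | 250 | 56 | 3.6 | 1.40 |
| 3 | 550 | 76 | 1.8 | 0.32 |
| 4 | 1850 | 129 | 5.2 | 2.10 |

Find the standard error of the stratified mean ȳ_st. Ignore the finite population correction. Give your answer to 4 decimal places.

SE(ȳ_st) ≈ 0.0920

V̂(ȳ_st) = Σ W_h² s_h²/n_h, with W_h = N_h/N and N = 3900:
  stratum 1: (1250/3900)²·1.32²/299 = 0.000598642
  stratum 2: (250/3900)²·1.40²/56 = 0.00014382
  stratum 3: (550/3900)²·0.32²/76 = 2.67968e-05
  stratum 4: (1850/3900)²·2.10²/129 = 0.00769242
V̂(ȳ_st) = 0.00846168
SE(ȳ_st) = √0.00846168 = 0.0919874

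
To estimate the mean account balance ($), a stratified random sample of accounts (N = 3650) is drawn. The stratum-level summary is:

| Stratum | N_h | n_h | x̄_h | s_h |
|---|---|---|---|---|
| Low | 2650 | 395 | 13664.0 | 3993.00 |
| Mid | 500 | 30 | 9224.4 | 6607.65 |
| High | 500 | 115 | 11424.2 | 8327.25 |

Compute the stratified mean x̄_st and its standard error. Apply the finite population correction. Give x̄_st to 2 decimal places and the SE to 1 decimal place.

x̄_st ≈ 12749.01, SE ≈ 229.1

x̄_st = Σ W_h x̄_h = (2650·13664.0 + 500·9224.4 + 500·11424.2)/3650 = 12749.01370
V̂(x̄_st) = Σ W_h² (1 − n_h/N_h) s_h²/n_h, with W_h = N_h/N and N = 3650:
  stratum Low: (2650/3650)²·(1 − 395/2650)·3993.00²/395 = 18105.4
  stratum Mid: (500/3650)²·(1 − 30/500)·6607.65²/30 = 25671.7
  stratum High: (500/3650)²·(1 − 115/500)·8327.25²/115 = 8712.65
V̂(x̄_st) = 52489.8
SE(x̄_st) = √52489.8 = 229.106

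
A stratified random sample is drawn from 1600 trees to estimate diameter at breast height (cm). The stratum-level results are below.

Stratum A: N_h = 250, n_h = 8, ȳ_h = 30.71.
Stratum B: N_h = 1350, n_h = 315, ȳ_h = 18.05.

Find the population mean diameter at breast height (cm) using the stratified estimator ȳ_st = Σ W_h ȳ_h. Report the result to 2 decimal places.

N = Σ N_h = 1600. Stratum weights W_h = N_h/N.
ȳ_st = (250·30.71 + 1350·18.05) / 1600 = 20.0281

ȳ_st ≈ 20.03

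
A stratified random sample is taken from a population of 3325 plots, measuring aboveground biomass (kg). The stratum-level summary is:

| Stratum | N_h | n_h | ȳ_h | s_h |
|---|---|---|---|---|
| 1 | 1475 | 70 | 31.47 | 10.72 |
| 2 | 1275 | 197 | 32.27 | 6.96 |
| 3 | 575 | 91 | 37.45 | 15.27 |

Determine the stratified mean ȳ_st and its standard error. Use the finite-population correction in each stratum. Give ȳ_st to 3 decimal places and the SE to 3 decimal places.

ȳ_st = Σ W_h ȳ_h = (1475·31.47 + 1275·32.27 + 575·37.45)/3325 = 32.81090
V̂(ȳ_st) = Σ W_h² (1 − n_h/N_h) s_h²/n_h, with W_h = N_h/N and N = 3325:
  stratum 1: (1475/3325)²·(1 − 70/1475)·10.72²/70 = 0.307735
  stratum 2: (1275/3325)²·(1 − 197/1275)·6.96²/197 = 0.0305702
  stratum 3: (575/3325)²·(1 − 91/575)·15.27²/91 = 0.064501
V̂(ȳ_st) = 0.402806
SE(ȳ_st) = √0.402806 = 0.63467

ȳ_st ≈ 32.811, SE ≈ 0.635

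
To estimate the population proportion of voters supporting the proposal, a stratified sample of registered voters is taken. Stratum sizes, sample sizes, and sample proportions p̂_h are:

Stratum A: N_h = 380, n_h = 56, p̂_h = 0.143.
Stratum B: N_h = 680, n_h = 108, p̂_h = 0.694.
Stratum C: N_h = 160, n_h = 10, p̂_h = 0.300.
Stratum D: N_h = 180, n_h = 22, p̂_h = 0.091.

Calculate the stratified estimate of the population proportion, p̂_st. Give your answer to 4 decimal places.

N = 1400; stratum weights W_h = N_h/N.
p̂_st = Σ W_h p̂_h = (380·0.143 + 680·0.694 + 160·0.300 + 180·0.091)/1400 = 0.42189

p̂_st ≈ 0.4219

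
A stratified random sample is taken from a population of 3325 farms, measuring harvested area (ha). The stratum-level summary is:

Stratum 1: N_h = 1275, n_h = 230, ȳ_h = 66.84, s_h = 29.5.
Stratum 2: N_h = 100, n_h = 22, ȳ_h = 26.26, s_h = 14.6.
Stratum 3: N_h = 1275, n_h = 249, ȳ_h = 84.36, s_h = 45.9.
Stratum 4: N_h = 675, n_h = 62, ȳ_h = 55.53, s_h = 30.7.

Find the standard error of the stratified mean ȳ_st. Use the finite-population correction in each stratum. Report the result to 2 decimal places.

V̂(ȳ_st) = Σ W_h² (1 − n_h/N_h) s_h²/n_h, with W_h = N_h/N and N = 3325:
  stratum 1: (1275/3325)²·(1 − 230/1275)·29.5²/230 = 0.455994
  stratum 2: (100/3325)²·(1 − 22/100)·14.6²/22 = 0.00683588
  stratum 3: (1275/3325)²·(1 − 249/1275)·45.9²/249 = 1.00115
  stratum 4: (675/3325)²·(1 − 62/675)·30.7²/62 = 0.568939
V̂(ȳ_st) = 2.03292
SE(ȳ_st) = √2.03292 = 1.42581

SE(ȳ_st) ≈ 1.43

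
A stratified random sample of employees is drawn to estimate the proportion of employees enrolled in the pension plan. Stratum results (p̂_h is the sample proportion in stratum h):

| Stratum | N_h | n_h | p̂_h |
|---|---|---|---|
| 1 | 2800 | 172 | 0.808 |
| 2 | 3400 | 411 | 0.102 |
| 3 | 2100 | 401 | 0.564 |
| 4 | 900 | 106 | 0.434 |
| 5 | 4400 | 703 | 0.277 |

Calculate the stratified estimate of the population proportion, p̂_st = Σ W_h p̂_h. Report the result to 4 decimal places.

N = 13600; stratum weights W_h = N_h/N.
p̂_st = Σ W_h p̂_h = (2800·0.808 + 3400·0.102 + 2100·0.564 + 900·0.434 + 4400·0.277)/13600 = 0.39728

p̂_st ≈ 0.3973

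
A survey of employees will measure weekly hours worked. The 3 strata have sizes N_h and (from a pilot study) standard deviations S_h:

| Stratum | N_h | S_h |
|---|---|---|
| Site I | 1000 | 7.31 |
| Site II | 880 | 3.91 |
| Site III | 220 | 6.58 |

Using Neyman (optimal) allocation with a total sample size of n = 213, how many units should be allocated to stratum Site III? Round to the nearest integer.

Neyman allocation: n_h = n · N_h S_h / Σ N_i S_i, with n = 213.
  stratum Site I: N_h·S_h = 1000·7.31 = 7310.00
  stratum Site II: N_h·S_h = 880·3.91 = 3440.80
  stratum Site III: N_h·S_h = 220·6.58 = 1447.60
Σ N_h S_h = 12198.40
n for stratum Site III = 213·1447.60/12198.40 = 25.277 → 25

25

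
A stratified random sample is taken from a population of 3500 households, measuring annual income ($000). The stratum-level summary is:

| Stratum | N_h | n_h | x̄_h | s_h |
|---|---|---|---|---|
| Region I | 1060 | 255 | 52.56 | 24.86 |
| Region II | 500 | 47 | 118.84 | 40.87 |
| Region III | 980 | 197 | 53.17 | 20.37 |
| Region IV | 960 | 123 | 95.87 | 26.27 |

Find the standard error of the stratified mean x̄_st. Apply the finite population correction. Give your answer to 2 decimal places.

V̂(x̄_st) = Σ W_h² (1 − n_h/N_h) s_h²/n_h, with W_h = N_h/N and N = 3500:
  stratum Region I: (1060/3500)²·(1 − 255/1060)·24.86²/255 = 0.168821
  stratum Region II: (500/3500)²·(1 − 47/500)·40.87²/47 = 0.657118
  stratum Region III: (980/3500)²·(1 − 197/980)·20.37²/197 = 0.131937
  stratum Region IV: (960/3500)²·(1 − 123/960)·26.27²/123 = 0.368024
V̂(x̄_st) = 1.3259
SE(x̄_st) = √1.3259 = 1.15148

SE(x̄_st) ≈ 1.15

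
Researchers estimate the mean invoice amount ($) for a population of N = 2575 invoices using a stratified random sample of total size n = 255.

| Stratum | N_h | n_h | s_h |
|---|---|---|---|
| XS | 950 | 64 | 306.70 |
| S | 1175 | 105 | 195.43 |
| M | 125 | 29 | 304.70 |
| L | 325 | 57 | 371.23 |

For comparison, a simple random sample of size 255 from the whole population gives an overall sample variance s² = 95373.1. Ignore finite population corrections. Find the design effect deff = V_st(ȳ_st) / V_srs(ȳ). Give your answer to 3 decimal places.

V̂(ȳ_st) = Σ W_h² s_h²/n_h, with W_h = N_h/N and N = 2575:
  stratum XS: (950/2575)²·306.70²/64 = 200.051
  stratum S: (1175/2575)²·195.43²/105 = 75.7381
  stratum M: (125/2575)²·304.70²/29 = 7.54419
  stratum L: (325/2575)²·371.23²/57 = 38.5144
V_st = 321.848
V_srs = s²/n = 95373.1/255 = 374.012
deff = V_st / V_srs = 321.848/374.012 = 0.8605

deff ≈ 0.861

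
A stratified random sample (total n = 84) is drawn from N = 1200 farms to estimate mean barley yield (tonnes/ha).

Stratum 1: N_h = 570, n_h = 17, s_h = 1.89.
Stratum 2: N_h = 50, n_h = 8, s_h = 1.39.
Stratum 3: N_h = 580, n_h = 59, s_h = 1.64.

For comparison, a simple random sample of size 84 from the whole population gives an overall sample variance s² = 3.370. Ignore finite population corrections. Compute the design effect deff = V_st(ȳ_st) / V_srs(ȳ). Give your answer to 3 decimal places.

V̂(ȳ_st) = Σ W_h² s_h²/n_h, with W_h = N_h/N and N = 1200:
  stratum 1: (570/1200)²·1.89²/17 = 0.0474091
  stratum 2: (50/1200)²·1.39²/8 = 0.000419293
  stratum 3: (580/1200)²·1.64²/59 = 0.0106495
V_st = 0.0584779
V_srs = s²/n = 3.370/84 = 0.040119
deff = V_st / V_srs = 0.0584779/0.040119 = 1.4576

deff ≈ 1.458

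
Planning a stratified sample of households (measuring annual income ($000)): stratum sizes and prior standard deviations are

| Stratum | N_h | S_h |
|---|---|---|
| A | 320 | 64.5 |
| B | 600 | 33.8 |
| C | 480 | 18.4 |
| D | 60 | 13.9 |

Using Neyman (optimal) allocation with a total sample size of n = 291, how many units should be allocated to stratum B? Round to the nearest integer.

117

Neyman allocation: n_h = n · N_h S_h / Σ N_i S_i, with n = 291.
  stratum A: N_h·S_h = 320·64.5 = 20640.00
  stratum B: N_h·S_h = 600·33.8 = 20280.00
  stratum C: N_h·S_h = 480·18.4 = 8832.00
  stratum D: N_h·S_h = 60·13.9 = 834.00
Σ N_h S_h = 50586.00
n for stratum B = 291·20280.00/50586.00 = 116.662 → 117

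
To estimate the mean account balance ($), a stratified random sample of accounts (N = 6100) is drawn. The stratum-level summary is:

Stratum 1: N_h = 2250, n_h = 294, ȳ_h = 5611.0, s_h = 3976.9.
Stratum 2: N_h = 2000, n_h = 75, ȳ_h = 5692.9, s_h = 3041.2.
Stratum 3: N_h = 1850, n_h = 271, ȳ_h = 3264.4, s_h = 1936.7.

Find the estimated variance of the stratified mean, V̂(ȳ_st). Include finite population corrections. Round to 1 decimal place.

V̂(ȳ_st) = Σ W_h² (1 − n_h/N_h) s_h²/n_h, with W_h = N_h/N and N = 6100:
  stratum 1: (2250/6100)²·(1 − 294/2250)·3976.9²/294 = 6362.59
  stratum 2: (2000/6100)²·(1 − 75/2000)·3041.2²/75 = 12759.4
  stratum 3: (1850/6100)²·(1 − 271/1850)·1936.7²/271 = 1086.55
V̂(ȳ_st) = 20208.5

V̂(ȳ_st) ≈ 20208.5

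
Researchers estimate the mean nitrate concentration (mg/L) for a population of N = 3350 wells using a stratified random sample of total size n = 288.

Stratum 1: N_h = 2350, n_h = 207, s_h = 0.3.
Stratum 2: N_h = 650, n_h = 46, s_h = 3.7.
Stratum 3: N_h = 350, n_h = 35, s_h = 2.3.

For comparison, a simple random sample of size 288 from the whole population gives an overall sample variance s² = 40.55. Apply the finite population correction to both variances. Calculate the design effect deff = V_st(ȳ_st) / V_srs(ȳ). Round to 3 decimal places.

deff ≈ 0.094

V̂(ȳ_st) = Σ W_h² (1 − n_h/N_h) s_h²/n_h, with W_h = N_h/N and N = 3350:
  stratum 1: (2350/3350)²·(1 − 207/2350)·0.3²/207 = 0.000195107
  stratum 2: (650/3350)²·(1 − 46/650)·3.7²/46 = 0.0104113
  stratum 3: (350/3350)²·(1 − 35/350)·2.3²/35 = 0.00148483
V_st = 0.0120913
V_srs = (1 − 288/3350)·40.55/288 = 0.128694
deff = V_st / V_srs = 0.0120913/0.128694 = 0.0940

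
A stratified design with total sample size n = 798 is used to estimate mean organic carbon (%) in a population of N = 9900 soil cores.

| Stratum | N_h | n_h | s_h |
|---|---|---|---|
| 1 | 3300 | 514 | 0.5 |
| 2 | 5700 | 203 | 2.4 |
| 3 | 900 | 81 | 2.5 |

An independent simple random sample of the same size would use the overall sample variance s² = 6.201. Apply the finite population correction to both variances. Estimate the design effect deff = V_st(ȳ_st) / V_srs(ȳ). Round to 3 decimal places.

V̂(ȳ_st) = Σ W_h² (1 − n_h/N_h) s_h²/n_h, with W_h = N_h/N and N = 9900:
  stratum 1: (3300/9900)²·(1 − 514/3300)·0.5²/514 = 4.56249e-05
  stratum 2: (5700/9900)²·(1 − 203/5700)·2.4²/203 = 0.00907103
  stratum 3: (900/9900)²·(1 − 81/900)·2.5²/81 = 0.000580298
V_st = 0.00969695
V_srs = (1 − 798/9900)·6.201/798 = 0.00714431
deff = V_st / V_srs = 0.00969695/0.00714431 = 1.3573

deff ≈ 1.357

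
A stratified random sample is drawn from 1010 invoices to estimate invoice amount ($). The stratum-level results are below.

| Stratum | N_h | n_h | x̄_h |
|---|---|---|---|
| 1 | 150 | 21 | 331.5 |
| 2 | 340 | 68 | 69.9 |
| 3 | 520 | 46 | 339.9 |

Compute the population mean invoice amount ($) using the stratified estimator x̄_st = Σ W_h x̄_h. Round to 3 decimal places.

x̄_st ≈ 247.761

N = Σ N_h = 1010. Stratum weights W_h = N_h/N.
x̄_st = (150·331.5 + 340·69.9 + 520·339.9) / 1010 = 247.76139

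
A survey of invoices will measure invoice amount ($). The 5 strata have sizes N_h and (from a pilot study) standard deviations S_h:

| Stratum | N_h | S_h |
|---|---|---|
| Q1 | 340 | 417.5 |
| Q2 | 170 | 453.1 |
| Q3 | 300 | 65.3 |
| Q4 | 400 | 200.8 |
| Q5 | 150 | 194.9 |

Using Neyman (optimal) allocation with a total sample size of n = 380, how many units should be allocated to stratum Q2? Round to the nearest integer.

84

Neyman allocation: n_h = n · N_h S_h / Σ N_i S_i, with n = 380.
  stratum Q1: N_h·S_h = 340·417.5 = 141950.00
  stratum Q2: N_h·S_h = 170·453.1 = 77027.00
  stratum Q3: N_h·S_h = 300·65.3 = 19590.00
  stratum Q4: N_h·S_h = 400·200.8 = 80320.00
  stratum Q5: N_h·S_h = 150·194.9 = 29235.00
Σ N_h S_h = 348122.00
n for stratum Q2 = 380·77027.00/348122.00 = 84.080 → 84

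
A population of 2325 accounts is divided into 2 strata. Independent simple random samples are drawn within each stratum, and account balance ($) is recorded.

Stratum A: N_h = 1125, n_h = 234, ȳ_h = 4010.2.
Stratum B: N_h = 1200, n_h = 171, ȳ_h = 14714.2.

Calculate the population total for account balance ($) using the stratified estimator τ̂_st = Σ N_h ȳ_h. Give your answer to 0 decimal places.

τ̂_st = Σ N_h ȳ_h = 1125·4010.2 + 1200·14714.2 = 22168515

τ̂_st ≈ 22168515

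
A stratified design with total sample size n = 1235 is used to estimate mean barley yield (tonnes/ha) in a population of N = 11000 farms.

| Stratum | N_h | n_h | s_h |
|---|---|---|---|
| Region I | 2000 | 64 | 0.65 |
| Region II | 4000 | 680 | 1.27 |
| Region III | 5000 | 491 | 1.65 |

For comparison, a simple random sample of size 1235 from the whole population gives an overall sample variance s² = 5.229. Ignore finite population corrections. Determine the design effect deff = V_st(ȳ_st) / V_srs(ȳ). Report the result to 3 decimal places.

V̂(ȳ_st) = Σ W_h² s_h²/n_h, with W_h = N_h/N and N = 11000:
  stratum Region I: (2000/11000)²·0.65²/64 = 0.000218233
  stratum Region II: (4000/11000)²·1.27²/680 = 0.000313641
  stratum Region III: (5000/11000)²·1.65²/491 = 0.00114562
V_st = 0.0016775
V_srs = s²/n = 5.229/1235 = 0.00423401
deff = V_st / V_srs = 0.0016775/0.00423401 = 0.3962

deff ≈ 0.396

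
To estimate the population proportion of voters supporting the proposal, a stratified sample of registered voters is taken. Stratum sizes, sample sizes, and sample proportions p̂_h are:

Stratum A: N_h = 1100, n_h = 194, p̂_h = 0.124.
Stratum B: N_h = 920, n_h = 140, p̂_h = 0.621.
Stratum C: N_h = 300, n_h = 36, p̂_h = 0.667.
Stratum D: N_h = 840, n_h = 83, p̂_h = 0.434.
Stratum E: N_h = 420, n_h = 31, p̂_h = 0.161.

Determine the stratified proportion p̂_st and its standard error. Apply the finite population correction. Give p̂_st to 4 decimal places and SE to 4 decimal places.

p̂_st ≈ 0.3743, SE ≈ 0.0196

N = 3580; stratum weights W_h = N_h/N.
p̂_st = Σ W_h p̂_h = (1100·0.124 + 920·0.621 + 300·0.667 + 840·0.434 + 420·0.161)/3580 = 0.37430
V̂(p̂_st) = Σ W_h² (1 − n_h/N_h) p̂_h(1−p̂_h)/(n_h−1):
  stratum A: (1100/3580)²·(1 − 194/1100)·0.124·0.876/193 = 4.37646e-05
  stratum B: (920/3580)²·(1 − 140/920)·0.621·0.379/139 = 9.48052e-05
  stratum C: (300/3580)²·(1 − 36/300)·0.667·0.333/35 = 3.92158e-05
  stratum D: (840/3580)²·(1 − 83/840)·0.434·0.566/82 = 0.000148628
  stratum E: (420/3580)²·(1 − 31/420)·0.161·0.839/30 = 5.73984e-05
V̂(p̂_st) = 0.000383812; SE = √V̂ = 0.0195911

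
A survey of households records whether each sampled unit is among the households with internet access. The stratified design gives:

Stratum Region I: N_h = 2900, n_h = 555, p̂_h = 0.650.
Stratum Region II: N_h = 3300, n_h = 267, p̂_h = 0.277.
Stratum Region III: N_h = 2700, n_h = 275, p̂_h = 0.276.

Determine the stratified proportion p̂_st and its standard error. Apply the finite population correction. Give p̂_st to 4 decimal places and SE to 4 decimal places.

p̂_st ≈ 0.3982, SE ≈ 0.0138

N = 8900; stratum weights W_h = N_h/N.
p̂_st = Σ W_h p̂_h = (2900·0.650 + 3300·0.277 + 2700·0.276)/8900 = 0.39824
V̂(p̂_st) = Σ W_h² (1 − n_h/N_h) p̂_h(1−p̂_h)/(n_h−1):
  stratum Region I: (2900/8900)²·(1 − 555/2900)·0.650·0.350/554 = 3.5256e-05
  stratum Region II: (3300/8900)²·(1 − 267/3300)·0.277·0.723/266 = 9.51355e-05
  stratum Region III: (2700/8900)²·(1 − 275/2700)·0.276·0.724/274 = 6.02827e-05
V̂(p̂_st) = 0.000190674; SE = √V̂ = 0.0138085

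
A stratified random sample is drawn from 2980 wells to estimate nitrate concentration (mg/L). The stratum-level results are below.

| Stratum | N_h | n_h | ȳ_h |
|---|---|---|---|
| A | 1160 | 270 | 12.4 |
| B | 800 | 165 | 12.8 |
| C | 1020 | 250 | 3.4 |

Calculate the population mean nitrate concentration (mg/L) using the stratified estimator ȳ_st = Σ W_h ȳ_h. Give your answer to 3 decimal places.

N = Σ N_h = 2980. Stratum weights W_h = N_h/N.
ȳ_st = (1160·12.4 + 800·12.8 + 1020·3.4) / 2980 = 9.42685

ȳ_st ≈ 9.427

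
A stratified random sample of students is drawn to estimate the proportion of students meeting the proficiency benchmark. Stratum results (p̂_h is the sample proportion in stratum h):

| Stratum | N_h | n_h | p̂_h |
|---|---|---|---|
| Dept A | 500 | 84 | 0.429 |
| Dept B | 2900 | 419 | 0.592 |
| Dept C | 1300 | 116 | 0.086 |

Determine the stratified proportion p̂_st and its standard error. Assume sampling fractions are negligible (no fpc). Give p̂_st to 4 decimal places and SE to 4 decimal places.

N = 4700; stratum weights W_h = N_h/N.
p̂_st = Σ W_h p̂_h = (500·0.429 + 2900·0.592 + 1300·0.086)/4700 = 0.43470
V̂(p̂_st) = Σ W_h² p̂_h(1−p̂_h)/(n_h−1):
  stratum Dept A: (500/4700)²·0.429·0.571/83 = 3.3401e-05
  stratum Dept B: (2900/4700)²·0.592·0.408/418 = 0.000219991
  stratum Dept C: (1300/4700)²·0.086·0.914/115 = 5.22923e-05
V̂(p̂_st) = 0.000305685; SE = √V̂ = 0.0174838

p̂_st ≈ 0.4347, SE ≈ 0.0175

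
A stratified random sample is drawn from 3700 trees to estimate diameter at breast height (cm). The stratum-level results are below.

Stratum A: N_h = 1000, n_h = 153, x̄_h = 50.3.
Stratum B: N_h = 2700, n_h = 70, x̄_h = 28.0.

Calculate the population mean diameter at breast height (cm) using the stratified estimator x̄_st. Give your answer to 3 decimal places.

N = Σ N_h = 3700. Stratum weights W_h = N_h/N.
x̄_st = (1000·50.3 + 2700·28.0) / 3700 = 34.02703

x̄_st ≈ 34.027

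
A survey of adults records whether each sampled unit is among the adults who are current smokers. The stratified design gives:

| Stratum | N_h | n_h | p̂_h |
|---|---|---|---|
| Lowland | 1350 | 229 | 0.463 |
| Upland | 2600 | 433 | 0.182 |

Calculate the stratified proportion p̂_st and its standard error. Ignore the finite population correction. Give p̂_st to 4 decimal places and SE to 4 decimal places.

N = 3950; stratum weights W_h = N_h/N.
p̂_st = Σ W_h p̂_h = (1350·0.463 + 2600·0.182)/3950 = 0.27804
V̂(p̂_st) = Σ W_h² p̂_h(1−p̂_h)/(n_h−1):
  stratum Lowland: (1350/3950)²·0.463·0.537/228 = 0.000127378
  stratum Upland: (2600/3950)²·0.182·0.818/432 = 0.000149312
V̂(p̂_st) = 0.000276689; SE = √V̂ = 0.016634

p̂_st ≈ 0.2780, SE ≈ 0.0166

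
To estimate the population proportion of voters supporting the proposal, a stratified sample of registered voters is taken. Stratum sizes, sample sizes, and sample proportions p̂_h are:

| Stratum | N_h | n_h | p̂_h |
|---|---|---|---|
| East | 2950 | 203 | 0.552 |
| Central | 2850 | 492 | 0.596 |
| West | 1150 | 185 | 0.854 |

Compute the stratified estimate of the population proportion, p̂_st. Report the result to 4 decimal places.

N = 6950; stratum weights W_h = N_h/N.
p̂_st = Σ W_h p̂_h = (2950·0.552 + 2850·0.596 + 1150·0.854)/6950 = 0.62001

p̂_st ≈ 0.6200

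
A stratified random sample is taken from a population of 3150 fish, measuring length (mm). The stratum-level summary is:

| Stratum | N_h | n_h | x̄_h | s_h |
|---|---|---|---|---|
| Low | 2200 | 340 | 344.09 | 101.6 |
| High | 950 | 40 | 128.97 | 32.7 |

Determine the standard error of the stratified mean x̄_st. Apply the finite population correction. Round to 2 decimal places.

SE(x̄_st) ≈ 3.85

V̂(x̄_st) = Σ W_h² (1 − n_h/N_h) s_h²/n_h, with W_h = N_h/N and N = 3150:
  stratum Low: (2200/3150)²·(1 − 340/2200)·101.6²/340 = 12.5205
  stratum High: (950/3150)²·(1 − 40/950)·32.7²/40 = 2.32905
V̂(x̄_st) = 14.8496
SE(x̄_st) = √14.8496 = 3.85352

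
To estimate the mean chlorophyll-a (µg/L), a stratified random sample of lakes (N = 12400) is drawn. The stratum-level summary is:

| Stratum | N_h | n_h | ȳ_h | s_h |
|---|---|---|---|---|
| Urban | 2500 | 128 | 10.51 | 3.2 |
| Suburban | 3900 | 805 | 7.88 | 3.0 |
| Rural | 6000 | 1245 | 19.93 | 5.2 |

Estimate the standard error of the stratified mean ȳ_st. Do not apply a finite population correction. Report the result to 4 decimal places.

V̂(ȳ_st) = Σ W_h² s_h²/n_h, with W_h = N_h/N and N = 12400:
  stratum Urban: (2500/12400)²·3.2²/128 = 0.00325182
  stratum Suburban: (3900/12400)²·3.0²/805 = 0.00110594
  stratum Rural: (6000/12400)²·5.2²/1245 = 0.00508506
V̂(ȳ_st) = 0.00944283
SE(ȳ_st) = √0.00944283 = 0.0971742

SE(ȳ_st) ≈ 0.0972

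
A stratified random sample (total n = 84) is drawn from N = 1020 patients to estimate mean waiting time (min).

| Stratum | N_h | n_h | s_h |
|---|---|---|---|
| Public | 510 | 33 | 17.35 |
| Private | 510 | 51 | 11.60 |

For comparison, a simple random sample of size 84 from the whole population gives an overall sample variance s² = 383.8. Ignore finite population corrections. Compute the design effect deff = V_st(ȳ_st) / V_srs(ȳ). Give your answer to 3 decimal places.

V̂(ȳ_st) = Σ W_h² s_h²/n_h, with W_h = N_h/N and N = 1020:
  stratum Public: (510/1020)²·17.35²/33 = 2.28047
  stratum Private: (510/1020)²·11.60²/51 = 0.659608
V_st = 2.94008
V_srs = s²/n = 383.8/84 = 4.56905
deff = V_st / V_srs = 2.94008/4.56905 = 0.6435

deff ≈ 0.643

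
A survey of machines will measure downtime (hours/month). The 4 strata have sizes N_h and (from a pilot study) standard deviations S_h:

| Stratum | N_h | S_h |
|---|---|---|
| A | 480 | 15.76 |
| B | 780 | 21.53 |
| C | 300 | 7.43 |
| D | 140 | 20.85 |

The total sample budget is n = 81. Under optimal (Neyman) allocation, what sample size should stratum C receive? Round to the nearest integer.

Neyman allocation: n_h = n · N_h S_h / Σ N_i S_i, with n = 81.
  stratum A: N_h·S_h = 480·15.76 = 7564.80
  stratum B: N_h·S_h = 780·21.53 = 16793.40
  stratum C: N_h·S_h = 300·7.43 = 2229.00
  stratum D: N_h·S_h = 140·20.85 = 2919.00
Σ N_h S_h = 29506.20
n for stratum C = 81·2229.00/29506.20 = 6.119 → 6

6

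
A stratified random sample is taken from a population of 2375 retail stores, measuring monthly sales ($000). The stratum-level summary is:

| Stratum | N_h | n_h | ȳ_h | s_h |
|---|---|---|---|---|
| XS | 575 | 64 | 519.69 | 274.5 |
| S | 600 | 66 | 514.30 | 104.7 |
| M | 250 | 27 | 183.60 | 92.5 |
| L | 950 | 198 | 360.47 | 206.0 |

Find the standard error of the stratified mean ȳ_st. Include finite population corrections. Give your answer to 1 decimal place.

V̂(ȳ_st) = Σ W_h² (1 − n_h/N_h) s_h²/n_h, with W_h = N_h/N and N = 2375:
  stratum XS: (575/2375)²·(1 − 64/575)·274.5²/64 = 61.3291
  stratum S: (600/2375)²·(1 − 66/600)·104.7²/66 = 9.43441
  stratum M: (250/2375)²·(1 − 27/250)·92.5²/27 = 3.13211
  stratum L: (950/2375)²·(1 − 198/950)·206.0²/198 = 27.1446
V̂(ȳ_st) = 101.04
SE(ȳ_st) = √101.04 = 10.0519

SE(ȳ_st) ≈ 10.1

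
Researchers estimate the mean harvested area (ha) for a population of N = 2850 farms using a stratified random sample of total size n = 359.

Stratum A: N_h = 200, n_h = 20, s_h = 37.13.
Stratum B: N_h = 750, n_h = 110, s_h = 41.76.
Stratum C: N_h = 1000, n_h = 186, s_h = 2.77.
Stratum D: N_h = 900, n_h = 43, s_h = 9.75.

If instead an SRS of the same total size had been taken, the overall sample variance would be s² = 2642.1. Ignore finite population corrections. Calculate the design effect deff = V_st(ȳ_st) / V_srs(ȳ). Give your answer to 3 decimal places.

V̂(ȳ_st) = Σ W_h² s_h²/n_h, with W_h = N_h/N and N = 2850:
  stratum A: (200/2850)²·37.13²/20 = 0.339461
  stratum B: (750/2850)²·41.76²/110 = 1.0979
  stratum C: (1000/2850)²·2.77²/186 = 0.00507875
  stratum D: (900/2850)²·9.75²/43 = 0.220463
V_st = 1.6629
V_srs = s²/n = 2642.1/359 = 7.35961
deff = V_st / V_srs = 1.6629/7.35961 = 0.2259

deff ≈ 0.226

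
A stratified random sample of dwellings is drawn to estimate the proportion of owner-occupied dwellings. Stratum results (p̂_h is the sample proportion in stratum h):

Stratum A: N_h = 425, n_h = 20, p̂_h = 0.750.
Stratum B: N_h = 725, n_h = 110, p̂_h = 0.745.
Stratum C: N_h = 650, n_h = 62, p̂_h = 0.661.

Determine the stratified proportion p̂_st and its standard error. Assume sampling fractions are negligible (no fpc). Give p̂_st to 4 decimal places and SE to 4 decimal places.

p̂_st ≈ 0.7158, SE ≈ 0.0362

N = 1800; stratum weights W_h = N_h/N.
p̂_st = Σ W_h p̂_h = (425·0.750 + 725·0.745 + 650·0.661)/1800 = 0.71585
V̂(p̂_st) = Σ W_h² p̂_h(1−p̂_h)/(n_h−1):
  stratum A: (425/1800)²·0.750·0.250/19 = 0.000550149
  stratum B: (725/1800)²·0.745·0.255/109 = 0.000282749
  stratum C: (650/1800)²·0.661·0.339/61 = 0.000479019
V̂(p̂_st) = 0.00131192; SE = √V̂ = 0.0362204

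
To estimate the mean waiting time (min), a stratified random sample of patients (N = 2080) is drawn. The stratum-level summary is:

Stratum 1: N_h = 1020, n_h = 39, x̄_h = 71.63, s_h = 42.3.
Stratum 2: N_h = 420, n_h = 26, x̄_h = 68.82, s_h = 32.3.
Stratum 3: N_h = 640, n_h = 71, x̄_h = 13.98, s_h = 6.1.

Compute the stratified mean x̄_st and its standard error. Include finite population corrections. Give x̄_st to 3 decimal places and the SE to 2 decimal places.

x̄_st = Σ W_h x̄_h = (1020·71.63 + 420·68.82 + 640·13.98)/2080 = 53.32413
V̂(x̄_st) = Σ W_h² (1 − n_h/N_h) s_h²/n_h, with W_h = N_h/N and N = 2080:
  stratum 1: (1020/2080)²·(1 − 39/1020)·42.3²/39 = 10.6111
  stratum 2: (420/2080)²·(1 − 26/420)·32.3²/26 = 1.5348
  stratum 3: (640/2080)²·(1 − 71/640)·6.1²/71 = 0.044113
V̂(x̄_st) = 12.19
SE(x̄_st) = √12.19 = 3.49141

x̄_st ≈ 53.324, SE ≈ 3.49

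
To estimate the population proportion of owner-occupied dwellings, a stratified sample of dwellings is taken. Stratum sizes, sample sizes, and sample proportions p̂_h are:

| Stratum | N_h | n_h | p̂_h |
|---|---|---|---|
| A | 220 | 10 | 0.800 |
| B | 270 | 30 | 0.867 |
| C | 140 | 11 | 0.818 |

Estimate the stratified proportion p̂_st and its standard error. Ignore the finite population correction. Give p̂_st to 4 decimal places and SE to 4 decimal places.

N = 630; stratum weights W_h = N_h/N.
p̂_st = Σ W_h p̂_h = (220·0.800 + 270·0.867 + 140·0.818)/630 = 0.83271
V̂(p̂_st) = Σ W_h² p̂_h(1−p̂_h)/(n_h−1):
  stratum A: (220/630)²·0.800·0.200/9 = 0.00216791
  stratum B: (270/630)²·0.867·0.133/29 = 0.00073033
  stratum C: (140/630)²·0.818·0.182/10 = 0.00073519
V̂(p̂_st) = 0.00363343; SE = √V̂ = 0.060278

p̂_st ≈ 0.8327, SE ≈ 0.0603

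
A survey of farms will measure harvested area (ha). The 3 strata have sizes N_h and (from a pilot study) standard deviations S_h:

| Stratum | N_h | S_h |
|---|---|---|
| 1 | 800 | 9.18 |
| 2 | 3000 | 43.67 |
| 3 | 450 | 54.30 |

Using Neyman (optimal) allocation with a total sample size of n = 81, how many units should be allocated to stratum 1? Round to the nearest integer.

4

Neyman allocation: n_h = n · N_h S_h / Σ N_i S_i, with n = 81.
  stratum 1: N_h·S_h = 800·9.18 = 7344.00
  stratum 2: N_h·S_h = 3000·43.67 = 131010.00
  stratum 3: N_h·S_h = 450·54.30 = 24435.00
Σ N_h S_h = 162789.00
n for stratum 1 = 81·7344.00/162789.00 = 3.654 → 4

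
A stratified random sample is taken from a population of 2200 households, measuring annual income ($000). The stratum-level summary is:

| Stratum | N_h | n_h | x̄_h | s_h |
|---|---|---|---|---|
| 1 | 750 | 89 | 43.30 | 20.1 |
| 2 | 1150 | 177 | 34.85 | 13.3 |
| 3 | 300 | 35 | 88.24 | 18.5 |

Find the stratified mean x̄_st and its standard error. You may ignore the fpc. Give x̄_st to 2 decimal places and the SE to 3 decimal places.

x̄_st = Σ W_h x̄_h = (750·43.30 + 1150·34.85 + 300·88.24)/2200 = 45.01114
V̂(x̄_st) = Σ W_h² s_h²/n_h, with W_h = N_h/N and N = 2200:
  stratum 1: (750/2200)²·20.1²/89 = 0.527569
  stratum 2: (1150/2200)²·13.3²/177 = 0.273074
  stratum 3: (300/2200)²·18.5²/35 = 0.181833
V̂(x̄_st) = 0.982476
SE(x̄_st) = √0.982476 = 0.991199

x̄_st ≈ 45.01, SE ≈ 0.991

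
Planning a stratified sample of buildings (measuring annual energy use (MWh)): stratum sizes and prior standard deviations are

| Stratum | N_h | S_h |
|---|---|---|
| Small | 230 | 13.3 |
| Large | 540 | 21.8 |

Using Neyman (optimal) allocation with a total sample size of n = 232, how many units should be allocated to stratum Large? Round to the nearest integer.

184

Neyman allocation: n_h = n · N_h S_h / Σ N_i S_i, with n = 232.
  stratum Small: N_h·S_h = 230·13.3 = 3059.00
  stratum Large: N_h·S_h = 540·21.8 = 11772.00
Σ N_h S_h = 14831.00
n for stratum Large = 232·11772.00/14831.00 = 184.148 → 184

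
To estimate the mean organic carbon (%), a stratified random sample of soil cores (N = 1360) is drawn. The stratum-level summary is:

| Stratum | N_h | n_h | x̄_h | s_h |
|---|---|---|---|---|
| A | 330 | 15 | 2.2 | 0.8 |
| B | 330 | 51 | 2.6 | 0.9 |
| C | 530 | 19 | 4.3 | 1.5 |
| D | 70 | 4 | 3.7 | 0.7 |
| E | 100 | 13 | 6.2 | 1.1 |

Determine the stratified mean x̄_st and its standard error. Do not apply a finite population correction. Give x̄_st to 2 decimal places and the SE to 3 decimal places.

x̄_st = Σ W_h x̄_h = (330·2.2 + 330·2.6 + 530·4.3 + 70·3.7 + 100·6.2)/1360 = 3.48676
V̂(x̄_st) = Σ W_h² s_h²/n_h, with W_h = N_h/N and N = 1360:
  stratum A: (330/1360)²·0.8²/15 = 0.00251211
  stratum B: (330/1360)²·0.9²/51 = 0.000935115
  stratum C: (530/1360)²·1.5²/19 = 0.0179847
  stratum D: (70/1360)²·0.7²/4 = 0.00032453
  stratum E: (100/1360)²·1.1²/13 = 0.000503227
V̂(x̄_st) = 0.0222597
SE(x̄_st) = √0.0222597 = 0.149197

x̄_st ≈ 3.49, SE ≈ 0.149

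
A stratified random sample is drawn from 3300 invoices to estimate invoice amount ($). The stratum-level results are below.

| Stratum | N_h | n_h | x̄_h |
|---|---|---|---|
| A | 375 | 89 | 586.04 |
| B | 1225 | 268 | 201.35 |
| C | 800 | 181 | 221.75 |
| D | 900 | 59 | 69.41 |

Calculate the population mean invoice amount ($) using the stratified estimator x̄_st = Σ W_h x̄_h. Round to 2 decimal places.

N = Σ N_h = 3300. Stratum weights W_h = N_h/N.
x̄_st = (375·586.04 + 1225·201.35 + 800·221.75 + 900·69.41) / 3300 = 214.0266

x̄_st ≈ 214.03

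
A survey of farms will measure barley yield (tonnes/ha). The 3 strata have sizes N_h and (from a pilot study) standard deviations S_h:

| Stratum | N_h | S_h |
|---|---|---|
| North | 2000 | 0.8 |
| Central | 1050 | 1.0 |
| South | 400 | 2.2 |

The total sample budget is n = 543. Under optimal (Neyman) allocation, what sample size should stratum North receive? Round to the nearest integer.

246

Neyman allocation: n_h = n · N_h S_h / Σ N_i S_i, with n = 543.
  stratum North: N_h·S_h = 2000·0.8 = 1600.00
  stratum Central: N_h·S_h = 1050·1.0 = 1050.00
  stratum South: N_h·S_h = 400·2.2 = 880.00
Σ N_h S_h = 3530.00
n for stratum North = 543·1600.00/3530.00 = 246.119 → 246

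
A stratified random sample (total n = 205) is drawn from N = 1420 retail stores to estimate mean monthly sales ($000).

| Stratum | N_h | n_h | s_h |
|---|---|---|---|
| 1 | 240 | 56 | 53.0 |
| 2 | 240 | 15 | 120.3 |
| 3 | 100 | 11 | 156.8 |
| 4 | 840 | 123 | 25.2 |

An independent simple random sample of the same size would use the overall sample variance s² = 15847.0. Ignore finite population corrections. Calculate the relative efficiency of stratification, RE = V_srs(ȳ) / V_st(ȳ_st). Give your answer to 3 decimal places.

V̂(ȳ_st) = Σ W_h² s_h²/n_h, with W_h = N_h/N and N = 1420:
  stratum 1: (240/1420)²·53.0²/56 = 1.43288
  stratum 2: (240/1420)²·120.3²/15 = 27.5604
  stratum 3: (100/1420)²·156.8²/11 = 11.0847
  stratum 4: (840/1420)²·25.2²/123 = 1.80667
V_st = 41.8846
V_srs = s²/n = 15847.0/205 = 77.3024
Relative efficiency = V_srs / V_st = 77.3024/41.8846 = 1.8456

RE ≈ 1.846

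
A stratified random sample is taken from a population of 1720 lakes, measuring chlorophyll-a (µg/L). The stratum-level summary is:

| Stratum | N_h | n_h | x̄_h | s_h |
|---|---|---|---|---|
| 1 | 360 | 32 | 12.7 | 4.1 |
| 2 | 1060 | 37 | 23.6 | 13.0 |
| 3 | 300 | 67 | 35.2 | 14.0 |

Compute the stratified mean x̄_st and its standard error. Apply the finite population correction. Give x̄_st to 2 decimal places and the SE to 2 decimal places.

x̄_st = Σ W_h x̄_h = (360·12.7 + 1060·23.6 + 300·35.2)/1720 = 23.34186
V̂(x̄_st) = Σ W_h² (1 − n_h/N_h) s_h²/n_h, with W_h = N_h/N and N = 1720:
  stratum 1: (360/1720)²·(1 − 32/360)·4.1²/32 = 0.020967
  stratum 2: (1060/1720)²·(1 − 37/1060)·13.0²/37 = 1.67421
  stratum 3: (300/1720)²·(1 − 67/300)·14.0²/67 = 0.0691197
V̂(x̄_st) = 1.7643
SE(x̄_st) = √1.7643 = 1.32827

x̄_st ≈ 23.34, SE ≈ 1.33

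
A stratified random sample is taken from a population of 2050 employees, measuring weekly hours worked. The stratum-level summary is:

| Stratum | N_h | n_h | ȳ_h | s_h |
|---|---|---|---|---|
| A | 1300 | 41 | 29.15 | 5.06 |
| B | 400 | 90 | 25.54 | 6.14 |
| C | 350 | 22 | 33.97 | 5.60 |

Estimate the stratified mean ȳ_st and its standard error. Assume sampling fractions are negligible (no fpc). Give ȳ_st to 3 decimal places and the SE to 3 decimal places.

ȳ_st = Σ W_h ȳ_h = (1300·29.15 + 400·25.54 + 350·33.97)/2050 = 29.26854
V̂(ȳ_st) = Σ W_h² s_h²/n_h, with W_h = N_h/N and N = 2050:
  stratum A: (1300/2050)²·5.06²/41 = 0.251129
  stratum B: (400/2050)²·6.14²/90 = 0.015948
  stratum C: (350/2050)²·5.60²/22 = 0.041551
V̂(ȳ_st) = 0.308628
SE(ȳ_st) = √0.308628 = 0.555543

ȳ_st ≈ 29.269, SE ≈ 0.556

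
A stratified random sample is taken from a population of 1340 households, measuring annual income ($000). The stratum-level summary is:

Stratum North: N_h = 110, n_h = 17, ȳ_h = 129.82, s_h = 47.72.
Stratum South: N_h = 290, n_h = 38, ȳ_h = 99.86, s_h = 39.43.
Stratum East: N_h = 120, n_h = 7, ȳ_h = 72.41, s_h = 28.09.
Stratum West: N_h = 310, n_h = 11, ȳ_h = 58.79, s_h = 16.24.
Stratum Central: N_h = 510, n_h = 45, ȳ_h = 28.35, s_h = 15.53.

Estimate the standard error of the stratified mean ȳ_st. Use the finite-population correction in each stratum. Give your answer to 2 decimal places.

SE(ȳ_st) ≈ 2.29

V̂(ȳ_st) = Σ W_h² (1 − n_h/N_h) s_h²/n_h, with W_h = N_h/N and N = 1340:
  stratum North: (110/1340)²·(1 − 17/110)·47.72²/17 = 0.763164
  stratum South: (290/1340)²·(1 − 38/290)·39.43²/38 = 1.66517
  stratum East: (120/1340)²·(1 − 7/120)·28.09²/7 = 0.851247
  stratum West: (310/1340)²·(1 − 11/310)·16.24²/11 = 1.23766
  stratum Central: (510/1340)²·(1 − 45/510)·15.53²/45 = 0.707854
V̂(ȳ_st) = 5.2251
SE(ȳ_st) = √5.2251 = 2.28585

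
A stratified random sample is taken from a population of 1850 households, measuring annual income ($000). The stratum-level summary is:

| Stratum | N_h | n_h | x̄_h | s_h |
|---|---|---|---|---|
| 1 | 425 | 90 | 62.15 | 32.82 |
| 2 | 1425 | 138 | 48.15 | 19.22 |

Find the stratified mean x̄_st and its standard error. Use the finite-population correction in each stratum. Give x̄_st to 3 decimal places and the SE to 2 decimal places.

x̄_st = Σ W_h x̄_h = (425·62.15 + 1425·48.15)/1850 = 51.36622
V̂(x̄_st) = Σ W_h² (1 − n_h/N_h) s_h²/n_h, with W_h = N_h/N and N = 1850:
  stratum 1: (425/1850)²·(1 − 90/425)·32.82²/90 = 0.49788
  stratum 2: (1425/1850)²·(1 − 138/1425)·19.22²/138 = 1.43442
V̂(x̄_st) = 1.9323
SE(x̄_st) = √1.9323 = 1.39007

x̄_st ≈ 51.366, SE ≈ 1.39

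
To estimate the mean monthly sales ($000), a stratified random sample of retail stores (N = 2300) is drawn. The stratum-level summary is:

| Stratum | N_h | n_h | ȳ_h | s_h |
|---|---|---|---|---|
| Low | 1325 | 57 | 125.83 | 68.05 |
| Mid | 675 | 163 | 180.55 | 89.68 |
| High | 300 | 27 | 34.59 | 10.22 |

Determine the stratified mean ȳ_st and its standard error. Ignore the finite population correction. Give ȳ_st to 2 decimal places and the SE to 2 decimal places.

ȳ_st ≈ 129.99, SE ≈ 5.59

ȳ_st = Σ W_h ȳ_h = (1325·125.83 + 675·180.55 + 300·34.59)/2300 = 129.98826
V̂(ȳ_st) = Σ W_h² s_h²/n_h, with W_h = N_h/N and N = 2300:
  stratum Low: (1325/2300)²·68.05²/57 = 26.9623
  stratum Mid: (675/2300)²·89.68²/163 = 4.24967
  stratum High: (300/2300)²·10.22²/27 = 0.065815
V̂(ȳ_st) = 31.2778
SE(ȳ_st) = √31.2778 = 5.59266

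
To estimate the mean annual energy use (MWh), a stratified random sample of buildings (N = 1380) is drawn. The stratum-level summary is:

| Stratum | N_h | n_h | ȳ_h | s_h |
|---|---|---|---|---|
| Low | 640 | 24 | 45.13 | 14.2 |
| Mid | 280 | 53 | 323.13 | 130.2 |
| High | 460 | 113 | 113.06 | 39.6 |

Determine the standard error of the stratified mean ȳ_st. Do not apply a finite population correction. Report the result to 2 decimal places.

SE(ȳ_st) ≈ 4.06

V̂(ȳ_st) = Σ W_h² s_h²/n_h, with W_h = N_h/N and N = 1380:
  stratum Low: (640/1380)²·14.2²/24 = 1.80704
  stratum Mid: (280/1380)²·130.2²/53 = 13.1675
  stratum High: (460/1380)²·39.6²/113 = 1.54195
V̂(ȳ_st) = 16.5165
SE(ȳ_st) = √16.5165 = 4.06405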